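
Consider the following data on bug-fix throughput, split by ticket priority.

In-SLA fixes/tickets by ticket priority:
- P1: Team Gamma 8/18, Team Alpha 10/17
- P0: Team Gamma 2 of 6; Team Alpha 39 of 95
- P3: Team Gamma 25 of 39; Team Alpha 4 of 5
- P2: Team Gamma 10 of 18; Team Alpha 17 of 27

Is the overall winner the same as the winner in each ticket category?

No

P1: Team Gamma 8/18 = 44.4%, Team Alpha 10/17 = 58.8% → Team Alpha
P0: Team Gamma 2/6 = 33.3%, Team Alpha 39/95 = 41.1% → Team Alpha
P3: Team Gamma 25/39 = 64.1%, Team Alpha 4/5 = 80.0% → Team Alpha
P2: Team Gamma 10/18 = 55.6%, Team Alpha 17/27 = 63.0% → Team Alpha
Overall: Team Gamma 45/81 = 55.6%, Team Alpha 70/144 = 48.6% → Team Gamma
Team Alpha wins each ticket group but Team Gamma wins overall — the comparison reverses. Team Alpha's tickets skew toward P0, which has a lower base rate.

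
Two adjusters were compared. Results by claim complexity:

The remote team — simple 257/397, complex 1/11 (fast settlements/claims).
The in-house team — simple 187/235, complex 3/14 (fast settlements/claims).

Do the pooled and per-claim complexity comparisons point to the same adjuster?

Simple: the remote team 257/397 = 64.7%, the in-house team 187/235 = 79.6% → the in-house team
Complex: the remote team 1/11 = 9.1%, the in-house team 3/14 = 21.4% → the in-house team
Overall: the remote team 258/408 = 63.2%, the in-house team 190/249 = 76.3% → the in-house team
The in-house team wins overall and in every claim group — no reversal.

Yes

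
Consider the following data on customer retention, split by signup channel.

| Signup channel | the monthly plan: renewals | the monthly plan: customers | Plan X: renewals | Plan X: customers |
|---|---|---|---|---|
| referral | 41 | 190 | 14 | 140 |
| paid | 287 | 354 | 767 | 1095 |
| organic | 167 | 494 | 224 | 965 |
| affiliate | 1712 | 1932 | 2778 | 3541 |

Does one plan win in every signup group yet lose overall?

Referral: the monthly plan 41/190 = 21.6%, Plan X 14/140 = 10.0% → the monthly plan
Paid: the monthly plan 287/354 = 81.1%, Plan X 767/1095 = 70.0% → the monthly plan
Organic: the monthly plan 167/494 = 33.8%, Plan X 224/965 = 23.2% → the monthly plan
Affiliate: the monthly plan 1712/1932 = 88.6%, Plan X 2778/3541 = 78.5% → the monthly plan
Overall: the monthly plan 2207/2970 = 74.3%, Plan X 3783/5741 = 65.9% → the monthly plan
The monthly plan wins overall and in every signup group — no reversal.

No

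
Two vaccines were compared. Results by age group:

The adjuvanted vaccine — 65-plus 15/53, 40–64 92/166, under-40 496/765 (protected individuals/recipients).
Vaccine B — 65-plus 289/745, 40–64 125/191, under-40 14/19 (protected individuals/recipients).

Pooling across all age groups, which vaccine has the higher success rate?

65-plus: the adjuvanted vaccine 15/53 = 28.3%, Vaccine B 289/745 = 38.8% → Vaccine B
40–64: the adjuvanted vaccine 92/166 = 55.4%, Vaccine B 125/191 = 65.4% → Vaccine B
Under-40: the adjuvanted vaccine 496/765 = 64.8%, Vaccine B 14/19 = 73.7% → Vaccine B
Overall: the adjuvanted vaccine 603/984 = 61.3%, Vaccine B 428/955 = 44.8% → the adjuvanted vaccine
(Vaccine B wins every age group but the adjuvanted vaccine wins overall — Vaccine B's recipients skew toward the low-rate 65-plus group.)

the adjuvanted vaccine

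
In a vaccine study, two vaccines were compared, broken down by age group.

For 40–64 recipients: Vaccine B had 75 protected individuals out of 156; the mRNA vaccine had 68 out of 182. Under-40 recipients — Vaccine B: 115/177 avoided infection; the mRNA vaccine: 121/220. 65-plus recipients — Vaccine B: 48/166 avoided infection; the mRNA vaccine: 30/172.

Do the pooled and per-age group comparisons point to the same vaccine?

40–64: Vaccine B 75/156 = 48.1%, the mRNA vaccine 68/182 = 37.4% → Vaccine B
Under-40: Vaccine B 115/177 = 65.0%, the mRNA vaccine 121/220 = 55.0% → Vaccine B
65-plus: Vaccine B 48/166 = 28.9%, the mRNA vaccine 30/172 = 17.4% → Vaccine B
Overall: Vaccine B 238/499 = 47.7%, the mRNA vaccine 219/574 = 38.2% → Vaccine B
Vaccine B wins overall and in every age group — no reversal.

Yes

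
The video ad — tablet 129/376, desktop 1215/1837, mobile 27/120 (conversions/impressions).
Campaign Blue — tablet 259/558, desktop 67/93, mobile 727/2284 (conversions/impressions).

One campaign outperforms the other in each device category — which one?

Campaign Blue

Tablet: the video ad 129/376 = 34.3%, Campaign Blue 259/558 = 46.4% → Campaign Blue
Desktop: the video ad 1215/1837 = 66.1%, Campaign Blue 67/93 = 72.0% → Campaign Blue
Mobile: the video ad 27/120 = 22.5%, Campaign Blue 727/2284 = 31.8% → Campaign Blue
Campaign Blue has the higher rate in all 3 groups.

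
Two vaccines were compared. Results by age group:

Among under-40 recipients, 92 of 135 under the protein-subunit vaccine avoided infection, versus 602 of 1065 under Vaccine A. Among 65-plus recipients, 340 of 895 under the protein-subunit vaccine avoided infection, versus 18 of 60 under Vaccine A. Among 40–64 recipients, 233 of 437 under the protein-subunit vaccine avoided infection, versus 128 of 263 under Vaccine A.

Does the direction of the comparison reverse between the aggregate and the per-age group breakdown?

Yes

Under-40: the protein-subunit vaccine 92/135 = 68.1%, Vaccine A 602/1065 = 56.5% → the protein-subunit vaccine
65-plus: the protein-subunit vaccine 340/895 = 38.0%, Vaccine A 18/60 = 30.0% → the protein-subunit vaccine
40–64: the protein-subunit vaccine 233/437 = 53.3%, Vaccine A 128/263 = 48.7% → the protein-subunit vaccine
Overall: the protein-subunit vaccine 665/1467 = 45.3%, Vaccine A 748/1388 = 53.9% → Vaccine A
The protein-subunit vaccine wins each age group but Vaccine A wins overall — the comparison reverses. The protein-subunit vaccine's recipients skew toward 65-plus, which has a lower base rate.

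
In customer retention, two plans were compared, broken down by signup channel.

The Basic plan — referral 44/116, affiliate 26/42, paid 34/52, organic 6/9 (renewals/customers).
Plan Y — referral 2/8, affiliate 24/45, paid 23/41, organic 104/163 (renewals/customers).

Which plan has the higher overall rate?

Plan Y

Referral: the Basic plan 44/116 = 37.9%, Plan Y 2/8 = 25.0% → the Basic plan
Affiliate: the Basic plan 26/42 = 61.9%, Plan Y 24/45 = 53.3% → the Basic plan
Paid: the Basic plan 34/52 = 65.4%, Plan Y 23/41 = 56.1% → the Basic plan
Organic: the Basic plan 6/9 = 66.7%, Plan Y 104/163 = 63.8% → the Basic plan
Overall: the Basic plan 110/219 = 50.2%, Plan Y 153/257 = 59.5% → Plan Y
(The Basic plan wins every signup group but Plan Y wins overall — the Basic plan's customers skew toward the low-rate referral group.)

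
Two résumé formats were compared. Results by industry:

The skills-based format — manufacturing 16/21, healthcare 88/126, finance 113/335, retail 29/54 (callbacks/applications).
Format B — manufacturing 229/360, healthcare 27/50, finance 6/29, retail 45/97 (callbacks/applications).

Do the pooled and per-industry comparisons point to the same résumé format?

Manufacturing: the skills-based format 16/21 = 76.2%, Format B 229/360 = 63.6% → the skills-based format
Healthcare: the skills-based format 88/126 = 69.8%, Format B 27/50 = 54.0% → the skills-based format
Finance: the skills-based format 113/335 = 33.7%, Format B 6/29 = 20.7% → the skills-based format
Retail: the skills-based format 29/54 = 53.7%, Format B 45/97 = 46.4% → the skills-based format
Overall: the skills-based format 246/536 = 45.9%, Format B 307/536 = 57.3% → Format B
The skills-based format wins each industry group but Format B wins overall — the comparison reverses. The skills-based format's applications skew toward finance, which has a lower base rate.

No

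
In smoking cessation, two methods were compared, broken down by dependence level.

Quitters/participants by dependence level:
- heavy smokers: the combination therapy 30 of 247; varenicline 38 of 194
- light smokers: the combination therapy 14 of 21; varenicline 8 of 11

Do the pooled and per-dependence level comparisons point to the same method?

Yes

Heavy smokers: the combination therapy 30/247 = 12.1%, varenicline 38/194 = 19.6% → varenicline
Light smokers: the combination therapy 14/21 = 66.7%, varenicline 8/11 = 72.7% → varenicline
Overall: the combination therapy 44/268 = 16.4%, varenicline 46/205 = 22.4% → varenicline
Varenicline wins overall and in every dependence group — no reversal.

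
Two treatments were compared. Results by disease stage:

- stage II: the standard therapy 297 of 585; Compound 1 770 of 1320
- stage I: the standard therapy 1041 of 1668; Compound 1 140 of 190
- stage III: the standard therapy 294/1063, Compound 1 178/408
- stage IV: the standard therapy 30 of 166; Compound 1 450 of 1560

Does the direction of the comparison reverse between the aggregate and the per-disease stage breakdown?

Stage II: the standard therapy 297/585 = 50.8%, Compound 1 770/1320 = 58.3% → Compound 1
Stage I: the standard therapy 1041/1668 = 62.4%, Compound 1 140/190 = 73.7% → Compound 1
Stage III: the standard therapy 294/1063 = 27.7%, Compound 1 178/408 = 43.6% → Compound 1
Stage IV: the standard therapy 30/166 = 18.1%, Compound 1 450/1560 = 28.8% → Compound 1
Overall: the standard therapy 1662/3482 = 47.7%, Compound 1 1538/3478 = 44.2% → the standard therapy
Compound 1 wins each disease group but the standard therapy wins overall — the comparison reverses. Compound 1's patients skew toward stage IV, which has a lower base rate.

Yes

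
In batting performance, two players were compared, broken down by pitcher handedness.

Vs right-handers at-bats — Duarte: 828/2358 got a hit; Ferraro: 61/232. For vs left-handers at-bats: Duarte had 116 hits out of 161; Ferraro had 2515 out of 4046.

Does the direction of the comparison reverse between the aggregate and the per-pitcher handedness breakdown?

Yes

Vs right-handers: Duarte 828/2358 = 35.1%, Ferraro 61/232 = 26.3% → Duarte
Vs left-handers: Duarte 116/161 = 72.0%, Ferraro 2515/4046 = 62.2% → Duarte
Overall: Duarte 944/2519 = 37.5%, Ferraro 2576/4278 = 60.2% → Ferraro
Duarte wins each pitcher group but Ferraro wins overall — the comparison reverses. Duarte's at-bats skew toward vs right-handers, which has a lower base rate.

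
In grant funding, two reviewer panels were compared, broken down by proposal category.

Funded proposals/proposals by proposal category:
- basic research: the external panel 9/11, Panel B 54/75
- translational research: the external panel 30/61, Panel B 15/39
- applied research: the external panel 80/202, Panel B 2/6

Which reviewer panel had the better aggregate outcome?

Panel B

Basic research: the external panel 9/11 = 81.8%, Panel B 54/75 = 72.0% → the external panel
Translational research: the external panel 30/61 = 49.2%, Panel B 15/39 = 38.5% → the external panel
Applied research: the external panel 80/202 = 39.6%, Panel B 2/6 = 33.3% → the external panel
Overall: the external panel 119/274 = 43.4%, Panel B 71/120 = 59.2% → Panel B
(The external panel wins every proposal group but Panel B wins overall — the external panel's proposals skew toward the low-rate applied research group.)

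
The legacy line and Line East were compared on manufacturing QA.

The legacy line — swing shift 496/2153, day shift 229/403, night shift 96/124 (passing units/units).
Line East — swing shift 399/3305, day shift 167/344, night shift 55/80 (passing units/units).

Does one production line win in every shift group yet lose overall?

Swing shift: the legacy line 496/2153 = 23.0%, Line East 399/3305 = 12.1% → the legacy line
Day shift: the legacy line 229/403 = 56.8%, Line East 167/344 = 48.5% → the legacy line
Night shift: the legacy line 96/124 = 77.4%, Line East 55/80 = 68.8% → the legacy line
Overall: the legacy line 821/2680 = 30.6%, Line East 621/3729 = 16.7% → the legacy line
The legacy line wins overall and in every shift group — no reversal.

No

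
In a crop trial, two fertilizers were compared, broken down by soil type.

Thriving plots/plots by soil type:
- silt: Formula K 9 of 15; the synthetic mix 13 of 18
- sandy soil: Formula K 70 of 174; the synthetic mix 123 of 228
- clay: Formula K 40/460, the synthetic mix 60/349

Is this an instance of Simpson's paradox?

Silt: Formula K 9/15 = 60.0%, the synthetic mix 13/18 = 72.2% → the synthetic mix
Sandy soil: Formula K 70/174 = 40.2%, the synthetic mix 123/228 = 53.9% → the synthetic mix
Clay: Formula K 40/460 = 8.7%, the synthetic mix 60/349 = 17.2% → the synthetic mix
Overall: Formula K 119/649 = 18.3%, the synthetic mix 196/595 = 32.9% → the synthetic mix
The synthetic mix wins overall and in every soil group — no reversal.

No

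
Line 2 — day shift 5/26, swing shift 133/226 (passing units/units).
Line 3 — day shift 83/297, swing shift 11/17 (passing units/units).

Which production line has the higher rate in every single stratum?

Day shift: Line 2 5/26 = 19.2%, Line 3 83/297 = 27.9% → Line 3
Swing shift: Line 2 133/226 = 58.8%, Line 3 11/17 = 64.7% → Line 3
Line 3 has the higher rate in both groups.

Line 3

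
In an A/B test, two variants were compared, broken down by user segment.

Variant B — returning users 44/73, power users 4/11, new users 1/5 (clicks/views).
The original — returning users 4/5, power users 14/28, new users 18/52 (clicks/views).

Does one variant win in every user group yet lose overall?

Yes

Returning users: Variant B 44/73 = 60.3%, the original 4/5 = 80.0% → the original
Power users: Variant B 4/11 = 36.4%, the original 14/28 = 50.0% → the original
New users: Variant B 1/5 = 20.0%, the original 18/52 = 34.6% → the original
Overall: Variant B 49/89 = 55.1%, the original 36/85 = 42.4% → Variant B
The original wins each user group but Variant B wins overall — the comparison reverses. The original's views skew toward new users, which has a lower base rate.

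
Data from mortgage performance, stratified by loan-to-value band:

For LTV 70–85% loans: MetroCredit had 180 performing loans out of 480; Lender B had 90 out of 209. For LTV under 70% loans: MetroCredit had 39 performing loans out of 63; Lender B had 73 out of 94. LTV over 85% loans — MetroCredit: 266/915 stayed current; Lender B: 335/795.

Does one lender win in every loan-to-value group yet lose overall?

No

LTV 70–85%: MetroCredit 180/480 = 37.5%, Lender B 90/209 = 43.1% → Lender B
LTV under 70%: MetroCredit 39/63 = 61.9%, Lender B 73/94 = 77.7% → Lender B
LTV over 85%: MetroCredit 266/915 = 29.1%, Lender B 335/795 = 42.1% → Lender B
Overall: MetroCredit 485/1458 = 33.3%, Lender B 498/1098 = 45.4% → Lender B
Lender B wins overall and in every loan-to-value group — no reversal.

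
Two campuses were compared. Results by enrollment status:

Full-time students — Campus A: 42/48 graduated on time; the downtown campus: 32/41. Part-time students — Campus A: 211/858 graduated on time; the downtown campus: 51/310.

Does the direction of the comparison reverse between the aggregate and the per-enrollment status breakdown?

Full-time: Campus A 42/48 = 87.5%, the downtown campus 32/41 = 78.0% → Campus A
Part-time: Campus A 211/858 = 24.6%, the downtown campus 51/310 = 16.5% → Campus A
Overall: Campus A 253/906 = 27.9%, the downtown campus 83/351 = 23.6% → Campus A
Campus A wins overall and in every enrollment group — no reversal.

No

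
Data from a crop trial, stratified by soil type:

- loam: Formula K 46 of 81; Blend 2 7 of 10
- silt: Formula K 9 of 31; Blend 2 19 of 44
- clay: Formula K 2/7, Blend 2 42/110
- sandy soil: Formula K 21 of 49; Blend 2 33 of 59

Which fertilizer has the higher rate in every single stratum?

Loam: Formula K 46/81 = 56.8%, Blend 2 7/10 = 70.0% → Blend 2
Silt: Formula K 9/31 = 29.0%, Blend 2 19/44 = 43.2% → Blend 2
Clay: Formula K 2/7 = 28.6%, Blend 2 42/110 = 38.2% → Blend 2
Sandy soil: Formula K 21/49 = 42.9%, Blend 2 33/59 = 55.9% → Blend 2
Blend 2 has the higher rate in all 4 groups.

Blend 2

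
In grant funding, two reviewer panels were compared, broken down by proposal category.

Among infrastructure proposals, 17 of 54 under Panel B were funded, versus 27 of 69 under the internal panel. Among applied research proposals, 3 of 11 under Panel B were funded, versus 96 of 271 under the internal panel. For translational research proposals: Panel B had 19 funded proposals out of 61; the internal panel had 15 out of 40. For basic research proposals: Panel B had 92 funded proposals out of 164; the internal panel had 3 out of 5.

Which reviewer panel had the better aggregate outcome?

Panel B

Infrastructure: Panel B 17/54 = 31.5%, the internal panel 27/69 = 39.1% → the internal panel
Applied research: Panel B 3/11 = 27.3%, the internal panel 96/271 = 35.4% → the internal panel
Translational research: Panel B 19/61 = 31.1%, the internal panel 15/40 = 37.5% → the internal panel
Basic research: Panel B 92/164 = 56.1%, the internal panel 3/5 = 60.0% → the internal panel
Overall: Panel B 131/290 = 45.2%, the internal panel 141/385 = 36.6% → Panel B
(The internal panel wins every proposal group but Panel B wins overall — the internal panel's proposals skew toward the low-rate applied research group.)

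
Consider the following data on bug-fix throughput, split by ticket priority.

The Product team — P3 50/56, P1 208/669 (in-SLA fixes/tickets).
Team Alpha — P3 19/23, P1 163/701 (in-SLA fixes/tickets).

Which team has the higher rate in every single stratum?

P3: the Product team 50/56 = 89.3%, Team Alpha 19/23 = 82.6% → the Product team
P1: the Product team 208/669 = 31.1%, Team Alpha 163/701 = 23.3% → the Product team
The Product team has the higher rate in both groups.

the Product team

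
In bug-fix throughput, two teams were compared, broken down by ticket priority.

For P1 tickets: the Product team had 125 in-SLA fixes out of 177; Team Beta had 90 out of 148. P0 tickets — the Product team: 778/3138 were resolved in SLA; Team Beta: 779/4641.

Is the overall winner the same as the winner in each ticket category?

Yes

P1: the Product team 125/177 = 70.6%, Team Beta 90/148 = 60.8% → the Product team
P0: the Product team 778/3138 = 24.8%, Team Beta 779/4641 = 16.8% → the Product team
Overall: the Product team 903/3315 = 27.2%, Team Beta 869/4789 = 18.1% → the Product team
The Product team wins overall and in every ticket group — no reversal.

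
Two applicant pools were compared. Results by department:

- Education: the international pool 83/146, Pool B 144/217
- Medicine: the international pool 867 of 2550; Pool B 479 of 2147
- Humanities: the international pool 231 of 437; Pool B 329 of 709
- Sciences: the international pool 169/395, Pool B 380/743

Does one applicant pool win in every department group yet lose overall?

Education: the international pool 83/146 = 56.8%, Pool B 144/217 = 66.4% → Pool B
Medicine: the international pool 867/2550 = 34.0%, Pool B 479/2147 = 22.3% → the international pool
Humanities: the international pool 231/437 = 52.9%, Pool B 329/709 = 46.4% → the international pool
Sciences: the international pool 169/395 = 42.8%, Pool B 380/743 = 51.1% → Pool B
Overall: the international pool 1350/3528 = 38.3%, Pool B 1332/3816 = 34.9% → the international pool
Neither sweeps: the international pool wins 2 of 4 groups, Pool B wins 2. The international pool wins overall but not every group — no Simpson reversal.

No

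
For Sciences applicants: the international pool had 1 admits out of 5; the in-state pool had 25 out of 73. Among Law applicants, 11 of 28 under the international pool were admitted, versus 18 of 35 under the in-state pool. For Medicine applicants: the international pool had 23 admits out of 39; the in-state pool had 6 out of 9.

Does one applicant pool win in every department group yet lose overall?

Yes

Sciences: the international pool 1/5 = 20.0%, the in-state pool 25/73 = 34.2% → the in-state pool
Law: the international pool 11/28 = 39.3%, the in-state pool 18/35 = 51.4% → the in-state pool
Medicine: the international pool 23/39 = 59.0%, the in-state pool 6/9 = 66.7% → the in-state pool
Overall: the international pool 35/72 = 48.6%, the in-state pool 49/117 = 41.9% → the international pool
The in-state pool wins each department group but the international pool wins overall — the comparison reverses. The in-state pool's applicants skew toward Sciences, which has a lower base rate.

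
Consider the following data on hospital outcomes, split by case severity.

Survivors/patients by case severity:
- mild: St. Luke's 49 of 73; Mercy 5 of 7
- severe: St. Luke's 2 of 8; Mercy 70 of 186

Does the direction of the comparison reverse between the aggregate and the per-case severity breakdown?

Mild: St. Luke's 49/73 = 67.1%, Mercy 5/7 = 71.4% → Mercy
Severe: St. Luke's 2/8 = 25.0%, Mercy 70/186 = 37.6% → Mercy
Overall: St. Luke's 51/81 = 63.0%, Mercy 75/193 = 38.9% → St. Luke's
Mercy wins each case group but St. Luke's wins overall — the comparison reverses. Mercy's patients skew toward severe, which has a lower base rate.

Yes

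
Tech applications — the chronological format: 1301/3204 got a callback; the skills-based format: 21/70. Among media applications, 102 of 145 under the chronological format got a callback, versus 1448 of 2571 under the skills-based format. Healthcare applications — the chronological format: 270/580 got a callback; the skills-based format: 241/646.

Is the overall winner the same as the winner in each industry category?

No

Tech: the chronological format 1301/3204 = 40.6%, the skills-based format 21/70 = 30.0% → the chronological format
Media: the chronological format 102/145 = 70.3%, the skills-based format 1448/2571 = 56.3% → the chronological format
Healthcare: the chronological format 270/580 = 46.6%, the skills-based format 241/646 = 37.3% → the chronological format
Overall: the chronological format 1673/3929 = 42.6%, the skills-based format 1710/3287 = 52.0% → the skills-based format
The chronological format wins each industry group but the skills-based format wins overall — the comparison reverses. The chronological format's applications skew toward tech, which has a lower base rate.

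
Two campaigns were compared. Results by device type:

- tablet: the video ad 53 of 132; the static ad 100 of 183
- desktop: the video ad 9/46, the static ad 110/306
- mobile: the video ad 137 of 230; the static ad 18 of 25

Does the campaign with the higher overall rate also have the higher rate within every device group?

No

Tablet: the video ad 53/132 = 40.2%, the static ad 100/183 = 54.6% → the static ad
Desktop: the video ad 9/46 = 19.6%, the static ad 110/306 = 35.9% → the static ad
Mobile: the video ad 137/230 = 59.6%, the static ad 18/25 = 72.0% → the static ad
Overall: the video ad 199/408 = 48.8%, the static ad 228/514 = 44.4% → the video ad
The static ad wins each device group but the video ad wins overall — the comparison reverses. The static ad's impressions skew toward desktop, which has a lower base rate.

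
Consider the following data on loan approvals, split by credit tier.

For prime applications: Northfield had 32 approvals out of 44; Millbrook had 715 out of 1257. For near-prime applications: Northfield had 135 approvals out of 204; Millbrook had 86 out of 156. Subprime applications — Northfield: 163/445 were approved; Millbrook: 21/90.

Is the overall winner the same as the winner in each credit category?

No

Prime: Northfield 32/44 = 72.7%, Millbrook 715/1257 = 56.9% → Northfield
Near-prime: Northfield 135/204 = 66.2%, Millbrook 86/156 = 55.1% → Northfield
Subprime: Northfield 163/445 = 36.6%, Millbrook 21/90 = 23.3% → Northfield
Overall: Northfield 330/693 = 47.6%, Millbrook 822/1503 = 54.7% → Millbrook
Northfield wins each credit group but Millbrook wins overall — the comparison reverses. Northfield's applications skew toward subprime, which has a lower base rate.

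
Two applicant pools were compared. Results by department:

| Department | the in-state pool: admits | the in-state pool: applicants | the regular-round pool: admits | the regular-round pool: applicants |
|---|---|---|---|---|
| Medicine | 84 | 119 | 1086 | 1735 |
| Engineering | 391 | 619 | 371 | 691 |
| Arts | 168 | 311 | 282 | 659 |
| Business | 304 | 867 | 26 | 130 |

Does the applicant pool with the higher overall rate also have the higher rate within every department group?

No

Medicine: the in-state pool 84/119 = 70.6%, the regular-round pool 1086/1735 = 62.6% → the in-state pool
Engineering: the in-state pool 391/619 = 63.2%, the regular-round pool 371/691 = 53.7% → the in-state pool
Arts: the in-state pool 168/311 = 54.0%, the regular-round pool 282/659 = 42.8% → the in-state pool
Business: the in-state pool 304/867 = 35.1%, the regular-round pool 26/130 = 20.0% → the in-state pool
Overall: the in-state pool 947/1916 = 49.4%, the regular-round pool 1765/3215 = 54.9% → the regular-round pool
The in-state pool wins each department group but the regular-round pool wins overall — the comparison reverses. The in-state pool's applicants skew toward Business, which has a lower base rate.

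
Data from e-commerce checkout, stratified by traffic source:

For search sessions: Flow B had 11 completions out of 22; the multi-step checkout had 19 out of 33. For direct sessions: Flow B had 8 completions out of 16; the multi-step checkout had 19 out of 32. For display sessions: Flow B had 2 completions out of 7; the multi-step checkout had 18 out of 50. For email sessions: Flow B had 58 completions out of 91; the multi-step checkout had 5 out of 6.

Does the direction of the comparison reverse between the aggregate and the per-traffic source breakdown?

Yes

Search: Flow B 11/22 = 50.0%, the multi-step checkout 19/33 = 57.6% → the multi-step checkout
Direct: Flow B 8/16 = 50.0%, the multi-step checkout 19/32 = 59.4% → the multi-step checkout
Display: Flow B 2/7 = 28.6%, the multi-step checkout 18/50 = 36.0% → the multi-step checkout
Email: Flow B 58/91 = 63.7%, the multi-step checkout 5/6 = 83.3% → the multi-step checkout
Overall: Flow B 79/136 = 58.1%, the multi-step checkout 61/121 = 50.4% → Flow B
The multi-step checkout wins each traffic group but Flow B wins overall — the comparison reverses. The multi-step checkout's sessions skew toward display, which has a lower base rate.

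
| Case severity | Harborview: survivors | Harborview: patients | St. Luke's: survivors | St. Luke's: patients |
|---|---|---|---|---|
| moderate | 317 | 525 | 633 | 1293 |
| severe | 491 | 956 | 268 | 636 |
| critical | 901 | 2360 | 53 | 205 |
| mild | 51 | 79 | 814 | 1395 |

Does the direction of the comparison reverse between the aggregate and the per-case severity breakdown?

Moderate: Harborview 317/525 = 60.4%, St. Luke's 633/1293 = 49.0% → Harborview
Severe: Harborview 491/956 = 51.4%, St. Luke's 268/636 = 42.1% → Harborview
Critical: Harborview 901/2360 = 38.2%, St. Luke's 53/205 = 25.9% → Harborview
Mild: Harborview 51/79 = 64.6%, St. Luke's 814/1395 = 58.4% → Harborview
Overall: Harborview 1760/3920 = 44.9%, St. Luke's 1768/3529 = 50.1% → St. Luke's
Harborview wins each case group but St. Luke's wins overall — the comparison reverses. Harborview's patients skew toward critical, which has a lower base rate.

Yes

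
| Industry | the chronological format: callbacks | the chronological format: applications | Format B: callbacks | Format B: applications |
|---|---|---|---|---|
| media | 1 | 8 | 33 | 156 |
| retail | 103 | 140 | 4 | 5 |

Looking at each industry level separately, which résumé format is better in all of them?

Format B

Media: the chronological format 1/8 = 12.5%, Format B 33/156 = 21.2% → Format B
Retail: the chronological format 103/140 = 73.6%, Format B 4/5 = 80.0% → Format B
Format B has the higher rate in both groups.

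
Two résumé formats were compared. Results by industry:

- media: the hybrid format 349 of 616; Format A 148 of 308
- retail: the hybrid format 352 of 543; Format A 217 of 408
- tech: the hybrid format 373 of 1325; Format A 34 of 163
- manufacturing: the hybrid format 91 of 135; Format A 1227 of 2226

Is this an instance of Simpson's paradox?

Yes

Media: the hybrid format 349/616 = 56.7%, Format A 148/308 = 48.1% → the hybrid format
Retail: the hybrid format 352/543 = 64.8%, Format A 217/408 = 53.2% → the hybrid format
Tech: the hybrid format 373/1325 = 28.2%, Format A 34/163 = 20.9% → the hybrid format
Manufacturing: the hybrid format 91/135 = 67.4%, Format A 1227/2226 = 55.1% → the hybrid format
Overall: the hybrid format 1165/2619 = 44.5%, Format A 1626/3105 = 52.4% → Format A
The hybrid format wins each industry group but Format A wins overall — the comparison reverses. The hybrid format's applications skew toward tech, which has a lower base rate.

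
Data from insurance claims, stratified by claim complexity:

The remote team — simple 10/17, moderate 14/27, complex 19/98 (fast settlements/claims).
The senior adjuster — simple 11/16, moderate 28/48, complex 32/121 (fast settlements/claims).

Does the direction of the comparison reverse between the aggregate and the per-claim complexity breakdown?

Simple: the remote team 10/17 = 58.8%, the senior adjuster 11/16 = 68.8% → the senior adjuster
Moderate: the remote team 14/27 = 51.9%, the senior adjuster 28/48 = 58.3% → the senior adjuster
Complex: the remote team 19/98 = 19.4%, the senior adjuster 32/121 = 26.4% → the senior adjuster
Overall: the remote team 43/142 = 30.3%, the senior adjuster 71/185 = 38.4% → the senior adjuster
The senior adjuster wins overall and in every claim group — no reversal.

No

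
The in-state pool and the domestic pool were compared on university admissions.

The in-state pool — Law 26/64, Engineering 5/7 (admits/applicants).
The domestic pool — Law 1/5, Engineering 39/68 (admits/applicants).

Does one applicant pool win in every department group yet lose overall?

Yes

Law: the in-state pool 26/64 = 40.6%, the domestic pool 1/5 = 20.0% → the in-state pool
Engineering: the in-state pool 5/7 = 71.4%, the domestic pool 39/68 = 57.4% → the in-state pool
Overall: the in-state pool 31/71 = 43.7%, the domestic pool 40/73 = 54.8% → the domestic pool
The in-state pool wins each department group but the domestic pool wins overall — the comparison reverses. The in-state pool's applicants skew toward Law, which has a lower base rate.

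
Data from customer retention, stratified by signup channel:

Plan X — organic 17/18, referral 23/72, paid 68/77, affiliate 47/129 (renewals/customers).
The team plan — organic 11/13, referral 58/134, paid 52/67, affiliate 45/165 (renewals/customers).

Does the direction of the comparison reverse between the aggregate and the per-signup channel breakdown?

Organic: Plan X 17/18 = 94.4%, the team plan 11/13 = 84.6% → Plan X
Referral: Plan X 23/72 = 31.9%, the team plan 58/134 = 43.3% → the team plan
Paid: Plan X 68/77 = 88.3%, the team plan 52/67 = 77.6% → Plan X
Affiliate: Plan X 47/129 = 36.4%, the team plan 45/165 = 27.3% → Plan X
Overall: Plan X 155/296 = 52.4%, the team plan 166/379 = 43.8% → Plan X
Neither sweeps: Plan X wins 3 of 4 groups, the team plan wins 1. Plan X wins overall but not every group — no Simpson reversal.

No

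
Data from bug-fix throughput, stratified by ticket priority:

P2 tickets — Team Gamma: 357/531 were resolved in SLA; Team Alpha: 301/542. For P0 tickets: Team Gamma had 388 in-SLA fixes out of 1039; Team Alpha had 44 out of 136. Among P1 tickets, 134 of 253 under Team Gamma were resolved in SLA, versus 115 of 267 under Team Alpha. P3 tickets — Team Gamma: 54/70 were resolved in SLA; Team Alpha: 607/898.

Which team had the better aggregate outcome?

Team Alpha

P2: Team Gamma 357/531 = 67.2%, Team Alpha 301/542 = 55.5% → Team Gamma
P0: Team Gamma 388/1039 = 37.3%, Team Alpha 44/136 = 32.4% → Team Gamma
P1: Team Gamma 134/253 = 53.0%, Team Alpha 115/267 = 43.1% → Team Gamma
P3: Team Gamma 54/70 = 77.1%, Team Alpha 607/898 = 67.6% → Team Gamma
Overall: Team Gamma 933/1893 = 49.3%, Team Alpha 1067/1843 = 57.9% → Team Alpha
(Team Gamma wins every ticket group but Team Alpha wins overall — Team Gamma's tickets skew toward the low-rate P0 group.)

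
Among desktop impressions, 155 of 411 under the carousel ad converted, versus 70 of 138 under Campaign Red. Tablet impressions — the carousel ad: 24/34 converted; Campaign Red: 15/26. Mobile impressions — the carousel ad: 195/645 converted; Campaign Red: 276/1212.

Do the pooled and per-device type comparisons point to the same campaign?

No

Desktop: the carousel ad 155/411 = 37.7%, Campaign Red 70/138 = 50.7% → Campaign Red
Tablet: the carousel ad 24/34 = 70.6%, Campaign Red 15/26 = 57.7% → the carousel ad
Mobile: the carousel ad 195/645 = 30.2%, Campaign Red 276/1212 = 22.8% → the carousel ad
Overall: the carousel ad 374/1090 = 34.3%, Campaign Red 361/1376 = 26.2% → the carousel ad
Neither sweeps: the carousel ad wins 2 of 3 groups, Campaign Red wins 1. The carousel ad wins overall but not every group — no Simpson reversal.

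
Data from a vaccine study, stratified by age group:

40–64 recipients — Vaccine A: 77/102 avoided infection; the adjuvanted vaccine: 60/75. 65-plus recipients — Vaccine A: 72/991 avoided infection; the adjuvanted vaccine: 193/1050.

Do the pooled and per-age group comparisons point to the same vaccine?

Yes

40–64: Vaccine A 77/102 = 75.5%, the adjuvanted vaccine 60/75 = 80.0% → the adjuvanted vaccine
65-plus: Vaccine A 72/991 = 7.3%, the adjuvanted vaccine 193/1050 = 18.4% → the adjuvanted vaccine
Overall: Vaccine A 149/1093 = 13.6%, the adjuvanted vaccine 253/1125 = 22.5% → the adjuvanted vaccine
The adjuvanted vaccine wins overall and in every age group — no reversal.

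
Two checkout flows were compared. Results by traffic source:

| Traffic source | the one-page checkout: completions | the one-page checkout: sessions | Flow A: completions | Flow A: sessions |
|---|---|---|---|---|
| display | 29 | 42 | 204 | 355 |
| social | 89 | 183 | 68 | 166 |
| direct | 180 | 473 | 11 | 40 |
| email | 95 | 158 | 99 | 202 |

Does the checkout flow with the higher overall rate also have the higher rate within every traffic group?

Display: the one-page checkout 29/42 = 69.0%, Flow A 204/355 = 57.5% → the one-page checkout
Social: the one-page checkout 89/183 = 48.6%, Flow A 68/166 = 41.0% → the one-page checkout
Direct: the one-page checkout 180/473 = 38.1%, Flow A 11/40 = 27.5% → the one-page checkout
Email: the one-page checkout 95/158 = 60.1%, Flow A 99/202 = 49.0% → the one-page checkout
Overall: the one-page checkout 393/856 = 45.9%, Flow A 382/763 = 50.1% → Flow A
The one-page checkout wins each traffic group but Flow A wins overall — the comparison reverses. The one-page checkout's sessions skew toward direct, which has a lower base rate.

No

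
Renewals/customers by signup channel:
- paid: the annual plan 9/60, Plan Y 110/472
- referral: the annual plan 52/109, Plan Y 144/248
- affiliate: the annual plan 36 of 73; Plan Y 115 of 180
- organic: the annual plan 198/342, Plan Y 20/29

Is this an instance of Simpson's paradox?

Yes

Paid: the annual plan 9/60 = 15.0%, Plan Y 110/472 = 23.3% → Plan Y
Referral: the annual plan 52/109 = 47.7%, Plan Y 144/248 = 58.1% → Plan Y
Affiliate: the annual plan 36/73 = 49.3%, Plan Y 115/180 = 63.9% → Plan Y
Organic: the annual plan 198/342 = 57.9%, Plan Y 20/29 = 69.0% → Plan Y
Overall: the annual plan 295/584 = 50.5%, Plan Y 389/929 = 41.9% → the annual plan
Plan Y wins each signup group but the annual plan wins overall — the comparison reverses. Plan Y's customers skew toward paid, which has a lower base rate.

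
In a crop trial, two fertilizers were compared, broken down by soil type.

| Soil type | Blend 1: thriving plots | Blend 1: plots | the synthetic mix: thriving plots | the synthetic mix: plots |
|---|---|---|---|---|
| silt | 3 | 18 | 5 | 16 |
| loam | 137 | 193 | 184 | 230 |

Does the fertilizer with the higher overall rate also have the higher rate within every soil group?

Silt: Blend 1 3/18 = 16.7%, the synthetic mix 5/16 = 31.2% → the synthetic mix
Loam: Blend 1 137/193 = 71.0%, the synthetic mix 184/230 = 80.0% → the synthetic mix
Overall: Blend 1 140/211 = 66.4%, the synthetic mix 189/246 = 76.8% → the synthetic mix
The synthetic mix wins overall and in every soil group — no reversal.

Yes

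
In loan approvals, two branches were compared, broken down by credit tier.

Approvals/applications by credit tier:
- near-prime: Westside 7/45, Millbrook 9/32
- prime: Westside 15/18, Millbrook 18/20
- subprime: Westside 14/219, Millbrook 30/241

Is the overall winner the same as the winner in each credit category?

Near-prime: Westside 7/45 = 15.6%, Millbrook 9/32 = 28.1% → Millbrook
Prime: Westside 15/18 = 83.3%, Millbrook 18/20 = 90.0% → Millbrook
Subprime: Westside 14/219 = 6.4%, Millbrook 30/241 = 12.4% → Millbrook
Overall: Westside 36/282 = 12.8%, Millbrook 57/293 = 19.5% → Millbrook
Millbrook wins overall and in every credit group — no reversal.

Yes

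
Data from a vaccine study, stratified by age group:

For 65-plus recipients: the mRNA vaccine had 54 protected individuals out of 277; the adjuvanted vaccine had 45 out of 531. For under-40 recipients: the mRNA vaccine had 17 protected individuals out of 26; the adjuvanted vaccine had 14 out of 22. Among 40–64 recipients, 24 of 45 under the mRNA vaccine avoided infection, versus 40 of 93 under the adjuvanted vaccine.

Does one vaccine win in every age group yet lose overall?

No

65-plus: the mRNA vaccine 54/277 = 19.5%, the adjuvanted vaccine 45/531 = 8.5% → the mRNA vaccine
Under-40: the mRNA vaccine 17/26 = 65.4%, the adjuvanted vaccine 14/22 = 63.6% → the mRNA vaccine
40–64: the mRNA vaccine 24/45 = 53.3%, the adjuvanted vaccine 40/93 = 43.0% → the mRNA vaccine
Overall: the mRNA vaccine 95/348 = 27.3%, the adjuvanted vaccine 99/646 = 15.3% → the mRNA vaccine
The mRNA vaccine wins overall and in every age group — no reversal.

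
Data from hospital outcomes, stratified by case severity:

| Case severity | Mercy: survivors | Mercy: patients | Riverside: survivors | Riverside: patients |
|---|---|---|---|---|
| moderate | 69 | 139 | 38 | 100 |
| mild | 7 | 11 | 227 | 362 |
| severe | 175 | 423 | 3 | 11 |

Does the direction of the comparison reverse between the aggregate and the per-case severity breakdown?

Moderate: Mercy 69/139 = 49.6%, Riverside 38/100 = 38.0% → Mercy
Mild: Mercy 7/11 = 63.6%, Riverside 227/362 = 62.7% → Mercy
Severe: Mercy 175/423 = 41.4%, Riverside 3/11 = 27.3% → Mercy
Overall: Mercy 251/573 = 43.8%, Riverside 268/473 = 56.7% → Riverside
Mercy wins each case group but Riverside wins overall — the comparison reverses. Mercy's patients skew toward severe, which has a lower base rate.

Yes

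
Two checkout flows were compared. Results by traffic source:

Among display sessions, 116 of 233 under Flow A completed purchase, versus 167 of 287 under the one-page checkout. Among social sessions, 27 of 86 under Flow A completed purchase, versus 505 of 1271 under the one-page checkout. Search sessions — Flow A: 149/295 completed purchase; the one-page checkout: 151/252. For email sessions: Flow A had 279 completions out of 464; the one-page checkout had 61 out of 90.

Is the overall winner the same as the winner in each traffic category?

Display: Flow A 116/233 = 49.8%, the one-page checkout 167/287 = 58.2% → the one-page checkout
Social: Flow A 27/86 = 31.4%, the one-page checkout 505/1271 = 39.7% → the one-page checkout
Search: Flow A 149/295 = 50.5%, the one-page checkout 151/252 = 59.9% → the one-page checkout
Email: Flow A 279/464 = 60.1%, the one-page checkout 61/90 = 67.8% → the one-page checkout
Overall: Flow A 571/1078 = 53.0%, the one-page checkout 884/1900 = 46.5% → Flow A
The one-page checkout wins each traffic group but Flow A wins overall — the comparison reverses. The one-page checkout's sessions skew toward social, which has a lower base rate.

No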